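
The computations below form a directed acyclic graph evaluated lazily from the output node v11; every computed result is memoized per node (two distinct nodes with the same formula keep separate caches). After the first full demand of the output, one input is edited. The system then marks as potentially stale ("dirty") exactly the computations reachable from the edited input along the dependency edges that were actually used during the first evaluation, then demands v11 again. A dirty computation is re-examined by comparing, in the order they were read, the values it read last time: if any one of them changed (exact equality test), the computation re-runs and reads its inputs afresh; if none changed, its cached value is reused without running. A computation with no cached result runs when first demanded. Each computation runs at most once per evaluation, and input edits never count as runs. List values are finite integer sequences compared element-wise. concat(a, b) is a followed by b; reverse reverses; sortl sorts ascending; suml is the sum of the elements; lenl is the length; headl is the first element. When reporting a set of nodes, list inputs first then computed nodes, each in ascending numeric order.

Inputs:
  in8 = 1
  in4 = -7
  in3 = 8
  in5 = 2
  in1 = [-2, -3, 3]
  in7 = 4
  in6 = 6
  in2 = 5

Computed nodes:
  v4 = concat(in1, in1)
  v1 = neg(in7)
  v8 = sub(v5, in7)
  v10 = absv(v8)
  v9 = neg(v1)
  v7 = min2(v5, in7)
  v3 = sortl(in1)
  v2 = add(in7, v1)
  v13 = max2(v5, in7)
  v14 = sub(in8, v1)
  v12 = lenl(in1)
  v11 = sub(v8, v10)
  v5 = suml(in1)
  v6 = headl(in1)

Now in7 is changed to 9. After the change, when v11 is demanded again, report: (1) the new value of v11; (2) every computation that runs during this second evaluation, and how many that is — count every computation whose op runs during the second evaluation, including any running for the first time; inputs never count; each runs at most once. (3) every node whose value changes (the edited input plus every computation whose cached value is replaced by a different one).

Demanding v11 again yields -22.
3 computations run: v8, v10, v11.
The nodes whose values change: in7, v8, v10, v11.

First demand of the output computes:
  v5 = suml([-2, -3, 3]) = -2
  v8 = sub(-2, 4) = -6
  v10 = absv(-6) = 6
  v11 = sub(-6, 6) = -12

After the edit, cleaning proceeds:
  v8: a read changed (in7 4->9) — executes, giving -11.
  v10: a read changed (v8 -6->-11) — executes, giving 11.
  v11: a read changed (v8 -6->-11; v10 6->11) — executes, giving -22.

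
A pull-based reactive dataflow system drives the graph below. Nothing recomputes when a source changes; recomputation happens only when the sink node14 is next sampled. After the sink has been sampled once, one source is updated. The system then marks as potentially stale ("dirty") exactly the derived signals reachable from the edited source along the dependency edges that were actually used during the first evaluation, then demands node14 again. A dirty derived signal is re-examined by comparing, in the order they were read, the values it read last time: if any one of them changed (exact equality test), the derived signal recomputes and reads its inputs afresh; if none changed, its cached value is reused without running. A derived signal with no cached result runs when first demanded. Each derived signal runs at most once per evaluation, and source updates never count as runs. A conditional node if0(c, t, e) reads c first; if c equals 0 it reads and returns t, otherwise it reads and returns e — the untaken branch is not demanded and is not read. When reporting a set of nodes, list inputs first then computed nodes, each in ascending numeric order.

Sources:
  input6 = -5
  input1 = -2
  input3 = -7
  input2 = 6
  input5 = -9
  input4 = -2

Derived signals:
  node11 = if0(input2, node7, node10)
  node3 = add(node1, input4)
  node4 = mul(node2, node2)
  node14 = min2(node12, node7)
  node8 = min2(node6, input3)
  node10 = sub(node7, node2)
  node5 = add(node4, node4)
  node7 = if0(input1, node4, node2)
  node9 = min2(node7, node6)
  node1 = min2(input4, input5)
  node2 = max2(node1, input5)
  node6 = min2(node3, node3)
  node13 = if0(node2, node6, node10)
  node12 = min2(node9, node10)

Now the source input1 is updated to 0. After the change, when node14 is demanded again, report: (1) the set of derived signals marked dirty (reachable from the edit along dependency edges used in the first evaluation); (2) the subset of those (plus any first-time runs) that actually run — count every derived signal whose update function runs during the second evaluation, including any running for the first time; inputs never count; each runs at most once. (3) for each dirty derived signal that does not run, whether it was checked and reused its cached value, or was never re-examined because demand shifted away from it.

First evaluation (everything demanded from the output):
  node1 = min2(-2, -9) = -9
  node2 = max2(-9, -9) = -9
  node3 = add(-9, -2) = -11
  node6 = min2(-11, -11) = -11
  node7 = if0(input1=-2 -> else branch node2) = -9
  node9 = min2(-9, -11) = -11
  node10 = sub(-9, -9) = 0
  node12 = min2(-11, 0) = -11
  node14 = min2(-11, -9) = -11

Propagation after the edit:
  node4: demanded for the first time — runs, produces 81.
  node7: runs — input1 -2->0; result 81.
  node9: runs — node7 -9->81; result -11 (same value as before).
  node10: runs — node7 -9->81; result 90.
  node12: runs — node10 0->90; result -11 (same value as before).
  node14: runs — node7 -9->81; result -11 (same value as before).

Key observation: a condition flipped, so demand reaches new nodes — node4 runs for the first time.

Marked dirty: node7, node9, node10, node12, node14.
Derived signals that run: node4, node7, node9, node10, node12, node14 — 6 in total.
Every dirty derived signal ran.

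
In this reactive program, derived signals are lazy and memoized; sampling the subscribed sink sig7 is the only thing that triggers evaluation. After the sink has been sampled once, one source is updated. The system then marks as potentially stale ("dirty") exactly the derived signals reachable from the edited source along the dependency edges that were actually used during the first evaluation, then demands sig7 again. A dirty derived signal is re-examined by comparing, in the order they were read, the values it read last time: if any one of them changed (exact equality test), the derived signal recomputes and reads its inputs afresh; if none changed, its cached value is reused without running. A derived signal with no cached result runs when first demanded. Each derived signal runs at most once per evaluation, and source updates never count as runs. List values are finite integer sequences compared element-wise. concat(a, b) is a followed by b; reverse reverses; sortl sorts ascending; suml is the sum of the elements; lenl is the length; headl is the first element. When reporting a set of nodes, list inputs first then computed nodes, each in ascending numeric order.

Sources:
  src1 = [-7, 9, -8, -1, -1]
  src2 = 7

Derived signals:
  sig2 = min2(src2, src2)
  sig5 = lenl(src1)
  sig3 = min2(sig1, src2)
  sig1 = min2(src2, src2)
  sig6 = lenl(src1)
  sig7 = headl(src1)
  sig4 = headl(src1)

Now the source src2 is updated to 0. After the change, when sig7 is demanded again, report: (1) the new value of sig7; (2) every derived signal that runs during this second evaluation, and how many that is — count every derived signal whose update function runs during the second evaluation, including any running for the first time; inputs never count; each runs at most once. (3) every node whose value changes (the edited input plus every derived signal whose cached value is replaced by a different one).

First demand of the output computes:
  sig7 = headl([-7, 9, -8, -1, -1]) = -7

After the edit, cleaning proceeds:
  src2 only reaches undemanded nodes; the second demand re-runs nothing.

Note the shortcut — src2 feeds only undemanded nodes, so no recomputation happens.

Demanding sig7 again yields -7.
0 derived signals run: none.
The nodes whose values change: src2.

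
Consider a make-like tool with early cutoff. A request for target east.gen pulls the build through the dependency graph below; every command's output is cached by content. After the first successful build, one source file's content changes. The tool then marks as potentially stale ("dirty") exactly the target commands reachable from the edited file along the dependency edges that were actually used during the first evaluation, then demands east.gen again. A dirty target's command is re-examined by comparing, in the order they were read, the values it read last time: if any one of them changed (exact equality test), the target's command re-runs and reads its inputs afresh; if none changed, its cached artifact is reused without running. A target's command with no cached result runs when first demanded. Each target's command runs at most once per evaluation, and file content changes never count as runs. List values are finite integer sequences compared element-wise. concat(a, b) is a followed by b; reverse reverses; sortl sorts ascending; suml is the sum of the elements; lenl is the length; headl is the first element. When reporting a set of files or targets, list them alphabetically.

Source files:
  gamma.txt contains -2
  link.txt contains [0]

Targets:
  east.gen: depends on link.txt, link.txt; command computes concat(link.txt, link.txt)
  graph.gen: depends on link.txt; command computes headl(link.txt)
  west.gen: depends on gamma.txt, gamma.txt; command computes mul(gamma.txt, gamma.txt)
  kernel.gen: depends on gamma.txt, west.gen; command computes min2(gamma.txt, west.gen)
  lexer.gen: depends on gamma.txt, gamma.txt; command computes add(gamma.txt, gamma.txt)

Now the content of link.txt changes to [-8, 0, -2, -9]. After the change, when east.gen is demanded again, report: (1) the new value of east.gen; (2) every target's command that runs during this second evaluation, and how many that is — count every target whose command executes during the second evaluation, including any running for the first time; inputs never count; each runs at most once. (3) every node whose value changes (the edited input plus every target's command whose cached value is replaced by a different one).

Demanding east.gen again yields [-8, 0, -2, -9, -8, 0, -2, -9].
1 target commands run: east.gen.
The nodes whose values change: east.gen, link.txt.

First demand of the output computes:
  east.gen = concat([0], [0]) = [0, 0]

After the edit, cleaning proceeds:
  east.gen: a read changed (link.txt [0]->[-8, 0, -2, -9]; link.txt [0]->[-8, 0, -2, -9]) — executes, giving [-8, 0, -2, -9, -8, 0, -2, -9].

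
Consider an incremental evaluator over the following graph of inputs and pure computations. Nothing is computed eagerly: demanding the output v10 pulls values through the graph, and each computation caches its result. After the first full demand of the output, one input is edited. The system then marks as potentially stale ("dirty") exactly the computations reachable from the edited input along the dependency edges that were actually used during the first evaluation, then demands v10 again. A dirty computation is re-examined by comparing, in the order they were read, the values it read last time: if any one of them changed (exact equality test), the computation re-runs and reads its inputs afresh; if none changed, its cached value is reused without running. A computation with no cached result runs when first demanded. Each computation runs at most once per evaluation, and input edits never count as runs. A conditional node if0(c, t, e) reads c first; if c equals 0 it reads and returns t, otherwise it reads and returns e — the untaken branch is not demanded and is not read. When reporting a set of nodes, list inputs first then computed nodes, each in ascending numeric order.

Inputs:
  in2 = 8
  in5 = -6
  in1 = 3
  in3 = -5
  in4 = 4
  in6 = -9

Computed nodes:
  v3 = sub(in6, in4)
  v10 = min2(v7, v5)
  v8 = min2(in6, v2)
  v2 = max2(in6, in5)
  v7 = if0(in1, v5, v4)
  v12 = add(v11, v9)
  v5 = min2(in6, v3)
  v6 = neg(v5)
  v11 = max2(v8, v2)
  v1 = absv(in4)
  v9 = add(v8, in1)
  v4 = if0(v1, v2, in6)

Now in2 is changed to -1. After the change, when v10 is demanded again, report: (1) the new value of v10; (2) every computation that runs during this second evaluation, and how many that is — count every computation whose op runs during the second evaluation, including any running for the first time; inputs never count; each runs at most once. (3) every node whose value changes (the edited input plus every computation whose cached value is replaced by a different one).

Initial pass — values computed on the first demand:
  v1 = absv(4) = 4
  v3 = sub(-9, 4) = -13
  v4 = if0(v1=4 -> else branch in6) = -9
  v5 = min2(-9, -13) = -13
  v7 = if0(in1=3 -> else branch v4) = -9
  v10 = min2(-9, -13) = -13

Second demand — change propagation:
  no demanded computation ever read in2, so the edit dirties nothing and nothing runs.

The important point: nothing the output needs ever reads in2, so the edit is invisible to it.

v10 now evaluates to -13.
Run set: none (0 run).
Changed values: in2.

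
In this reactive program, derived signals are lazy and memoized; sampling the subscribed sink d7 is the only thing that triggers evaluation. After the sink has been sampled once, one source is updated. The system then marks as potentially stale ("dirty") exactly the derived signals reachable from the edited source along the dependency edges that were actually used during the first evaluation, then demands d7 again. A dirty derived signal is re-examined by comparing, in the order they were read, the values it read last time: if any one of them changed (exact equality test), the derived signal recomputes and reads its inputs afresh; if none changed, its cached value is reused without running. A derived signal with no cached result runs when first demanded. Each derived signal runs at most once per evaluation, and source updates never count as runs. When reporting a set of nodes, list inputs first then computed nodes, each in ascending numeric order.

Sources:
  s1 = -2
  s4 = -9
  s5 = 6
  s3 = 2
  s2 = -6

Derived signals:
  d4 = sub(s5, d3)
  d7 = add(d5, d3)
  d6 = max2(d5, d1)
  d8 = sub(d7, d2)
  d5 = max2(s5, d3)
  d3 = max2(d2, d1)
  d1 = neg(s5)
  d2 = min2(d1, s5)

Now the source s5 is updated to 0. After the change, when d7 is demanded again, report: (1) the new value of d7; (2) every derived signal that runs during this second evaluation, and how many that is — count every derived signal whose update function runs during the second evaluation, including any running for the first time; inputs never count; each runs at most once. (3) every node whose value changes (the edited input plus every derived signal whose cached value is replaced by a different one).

Demanding d7 again yields 0.
5 derived signals run: d1, d2, d3, d5, d7.
The nodes whose values change: s5, d1, d2, d3, d5.

First demand of the output computes:
  d1 = neg(6) = -6
  d2 = min2(-6, 6) = -6
  d3 = max2(-6, -6) = -6
  d5 = max2(6, -6) = 6
  d7 = add(6, -6) = 0

After the edit, cleaning proceeds:
  d1: a read changed (s5 6->0) — executes, giving 0.
  d2: a read changed (d1 -6->0; s5 6->0) — executes, giving 0.
  d3: a read changed (d2 -6->0; d1 -6->0) — executes, giving 0.
  d5: a read changed (s5 6->0; d3 -6->0) — executes, giving 0.
  d7: a read changed (d5 6->0; d3 -6->0) — executes, giving 0 — identical to its old value.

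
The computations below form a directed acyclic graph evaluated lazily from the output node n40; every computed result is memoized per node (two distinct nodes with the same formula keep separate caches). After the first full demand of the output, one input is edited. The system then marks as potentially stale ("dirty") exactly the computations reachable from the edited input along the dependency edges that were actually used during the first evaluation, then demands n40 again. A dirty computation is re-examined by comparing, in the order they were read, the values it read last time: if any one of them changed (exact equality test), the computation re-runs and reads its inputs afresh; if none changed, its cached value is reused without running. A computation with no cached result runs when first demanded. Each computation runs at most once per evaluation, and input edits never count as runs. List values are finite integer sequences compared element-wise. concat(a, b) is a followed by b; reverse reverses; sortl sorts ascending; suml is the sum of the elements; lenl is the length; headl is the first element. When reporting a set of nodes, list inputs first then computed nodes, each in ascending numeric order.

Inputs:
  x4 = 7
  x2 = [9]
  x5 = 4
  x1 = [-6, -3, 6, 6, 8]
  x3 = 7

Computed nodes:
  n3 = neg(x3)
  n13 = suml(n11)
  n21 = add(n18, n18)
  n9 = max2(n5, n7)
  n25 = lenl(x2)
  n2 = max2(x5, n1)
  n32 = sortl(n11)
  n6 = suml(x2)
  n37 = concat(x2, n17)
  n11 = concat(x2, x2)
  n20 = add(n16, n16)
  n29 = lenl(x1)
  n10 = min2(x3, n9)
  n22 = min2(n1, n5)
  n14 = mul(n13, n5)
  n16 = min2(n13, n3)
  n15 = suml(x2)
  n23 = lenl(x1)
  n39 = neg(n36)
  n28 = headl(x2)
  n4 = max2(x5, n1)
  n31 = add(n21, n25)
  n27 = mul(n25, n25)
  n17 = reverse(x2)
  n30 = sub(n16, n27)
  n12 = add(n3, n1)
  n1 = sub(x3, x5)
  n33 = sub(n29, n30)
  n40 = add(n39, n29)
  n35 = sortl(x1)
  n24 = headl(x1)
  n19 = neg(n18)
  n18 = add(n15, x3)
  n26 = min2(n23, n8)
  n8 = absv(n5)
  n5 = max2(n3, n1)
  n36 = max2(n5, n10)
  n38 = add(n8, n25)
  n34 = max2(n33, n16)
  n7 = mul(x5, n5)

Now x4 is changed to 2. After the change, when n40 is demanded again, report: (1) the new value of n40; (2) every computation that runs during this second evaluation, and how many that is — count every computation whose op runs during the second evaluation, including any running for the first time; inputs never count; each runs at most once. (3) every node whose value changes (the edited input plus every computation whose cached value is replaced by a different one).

Demanding n40 again yields -2.
0 computations run: none.
The nodes whose values change: x4.
Note the shortcut — nothing in the graph depends on x4 at all, so no recomputation happens.

First demand of the output computes:
  n1 = sub(7, 4) = 3
  n3 = neg(7) = -7
  n5 = max2(-7, 3) = 3
  n7 = mul(4, 3) = 12
  n9 = max2(3, 12) = 12
  n10 = min2(7, 12) = 7
  n29 = lenl([-6, -3, 6, 6, 8]) = 5
  n36 = max2(3, 7) = 7
  n39 = neg(7) = -7
  n40 = add(-7, 5) = -2

After the edit, cleaning proceeds:
  no node depends on x4 at all; the second demand re-runs nothing.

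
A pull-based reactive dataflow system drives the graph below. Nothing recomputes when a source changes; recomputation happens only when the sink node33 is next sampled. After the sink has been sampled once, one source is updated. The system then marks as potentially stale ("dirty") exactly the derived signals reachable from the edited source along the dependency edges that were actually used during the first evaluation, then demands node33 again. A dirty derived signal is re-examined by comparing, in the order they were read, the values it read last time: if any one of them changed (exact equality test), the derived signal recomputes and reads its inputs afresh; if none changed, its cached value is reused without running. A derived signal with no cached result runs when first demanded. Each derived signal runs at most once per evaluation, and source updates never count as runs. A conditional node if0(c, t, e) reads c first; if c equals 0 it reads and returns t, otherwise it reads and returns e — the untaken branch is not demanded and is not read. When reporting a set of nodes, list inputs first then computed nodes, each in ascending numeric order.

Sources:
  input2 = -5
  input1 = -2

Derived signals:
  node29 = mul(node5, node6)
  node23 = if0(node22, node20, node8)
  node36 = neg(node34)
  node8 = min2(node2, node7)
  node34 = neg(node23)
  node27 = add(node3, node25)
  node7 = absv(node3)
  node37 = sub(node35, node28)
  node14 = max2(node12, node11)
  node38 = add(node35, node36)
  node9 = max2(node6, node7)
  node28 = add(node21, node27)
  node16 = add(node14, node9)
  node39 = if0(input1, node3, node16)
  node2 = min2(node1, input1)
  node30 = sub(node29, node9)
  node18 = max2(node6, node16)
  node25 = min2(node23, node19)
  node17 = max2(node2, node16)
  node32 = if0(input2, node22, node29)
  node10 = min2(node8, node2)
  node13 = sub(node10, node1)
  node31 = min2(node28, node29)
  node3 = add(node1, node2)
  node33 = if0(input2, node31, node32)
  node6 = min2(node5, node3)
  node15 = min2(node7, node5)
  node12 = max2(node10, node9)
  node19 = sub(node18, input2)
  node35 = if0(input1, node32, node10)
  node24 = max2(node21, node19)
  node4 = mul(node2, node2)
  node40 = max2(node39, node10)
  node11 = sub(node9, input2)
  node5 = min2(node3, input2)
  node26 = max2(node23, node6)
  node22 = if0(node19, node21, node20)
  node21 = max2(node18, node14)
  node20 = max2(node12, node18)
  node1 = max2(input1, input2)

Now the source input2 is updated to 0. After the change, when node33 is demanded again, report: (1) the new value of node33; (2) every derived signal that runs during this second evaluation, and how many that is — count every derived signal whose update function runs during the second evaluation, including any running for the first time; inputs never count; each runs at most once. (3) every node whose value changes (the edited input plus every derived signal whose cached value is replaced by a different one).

New value of node33: 0.
Derived signals that run: node1, node2, node3, node5, node6, node7, node8, node9, node10, node11, node12, node14, node16, node18, node19, node20, node21, node22, node23, node25, node27, node28, node29, node31, node33 — 25 in total.
Values that change: input2, node1, node3, node5, node6, node29, node33.
Key observation: a condition flipped, so demand moved to the other branch — node32 is never re-examined.

First evaluation (everything demanded from the output):
  node1 = max2(-2, -5) = -2
  node2 = min2(-2, -2) = -2
  node3 = add(-2, -2) = -4
  node5 = min2(-4, -5) = -5
  node6 = min2(-5, -4) = -5
  node29 = mul(-5, -5) = 25
  node32 = if0(input2=-5 -> else branch node29) = 25
  node33 = if0(input2=-5 -> else branch node32) = 25

Propagation after the edit:
  node1: runs — input2 -5->0; result 0.
  node2: runs — node1 -2->0; result -2 (same value as before).
  node3: runs — node1 -2->0; result -2.
  node5: runs — node3 -4->-2; input2 -5->0; result -2.
  node6: runs — node5 -5->-2; node3 -4->-2; result -2.
  node7: demanded for the first time — runs, produces 2.
  node8: demanded for the first time — runs, produces -2.
  node9: demanded for the first time — runs, produces 2.
  node10: demanded for the first time — runs, produces -2.
  node11: demanded for the first time — runs, produces 2.
  node12: demanded for the first time — runs, produces 2.
  node14: demanded for the first time — runs, produces 2.
  node16: demanded for the first time — runs, produces 4.
  node18: demanded for the first time — runs, produces 4.
  node19: demanded for the first time — runs, produces 4.
  node20: demanded for the first time — runs, produces 4.
  node21: demanded for the first time — runs, produces 4.
  node22: demanded for the first time — runs, produces 4.
  node23: demanded for the first time — runs, produces -2.
  node25: demanded for the first time — runs, produces -2.
  node27: demanded for the first time — runs, produces -4.
  node28: demanded for the first time — runs, produces 0.
  node29: runs — node5 -5->-2; node6 -5->-2; result 4.
  node31: demanded for the first time — runs, produces 0.
  node32: marked dirty but never re-examined — demand shifted away from it.
  node33: runs — input2 -5->0; result 0.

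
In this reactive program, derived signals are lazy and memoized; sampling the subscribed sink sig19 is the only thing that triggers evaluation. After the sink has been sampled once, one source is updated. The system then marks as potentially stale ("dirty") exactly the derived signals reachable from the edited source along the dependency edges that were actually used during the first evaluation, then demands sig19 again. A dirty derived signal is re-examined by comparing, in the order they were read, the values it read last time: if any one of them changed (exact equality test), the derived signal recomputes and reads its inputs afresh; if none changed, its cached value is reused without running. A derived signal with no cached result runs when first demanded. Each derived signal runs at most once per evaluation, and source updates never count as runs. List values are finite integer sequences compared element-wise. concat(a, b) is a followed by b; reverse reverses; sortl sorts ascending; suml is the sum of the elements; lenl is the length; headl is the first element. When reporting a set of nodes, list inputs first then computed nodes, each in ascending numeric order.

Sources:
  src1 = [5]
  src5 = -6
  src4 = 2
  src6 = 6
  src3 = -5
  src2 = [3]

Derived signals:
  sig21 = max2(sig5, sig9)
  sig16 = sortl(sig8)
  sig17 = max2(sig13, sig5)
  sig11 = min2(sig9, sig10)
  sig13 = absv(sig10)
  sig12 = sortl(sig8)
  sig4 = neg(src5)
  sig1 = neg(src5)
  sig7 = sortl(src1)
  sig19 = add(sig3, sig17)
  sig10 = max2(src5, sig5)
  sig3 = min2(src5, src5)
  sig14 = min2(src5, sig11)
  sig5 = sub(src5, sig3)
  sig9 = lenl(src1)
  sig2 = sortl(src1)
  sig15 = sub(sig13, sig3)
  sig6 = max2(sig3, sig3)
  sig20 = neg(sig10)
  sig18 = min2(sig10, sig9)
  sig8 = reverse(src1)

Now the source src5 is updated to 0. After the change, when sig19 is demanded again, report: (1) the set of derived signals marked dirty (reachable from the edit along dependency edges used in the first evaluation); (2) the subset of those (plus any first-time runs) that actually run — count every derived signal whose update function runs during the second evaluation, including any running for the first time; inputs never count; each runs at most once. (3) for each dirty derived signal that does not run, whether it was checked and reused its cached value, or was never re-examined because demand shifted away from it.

The edit dirties: sig3, sig5, sig10, sig13, sig17, sig19.
4 derived signals run: sig3, sig5, sig10, sig19.
Cache hits after checking: sig13, sig17.
Note where the cutoff bites: sig13 is checked, finds nothing changed, and keeps its cache.

First demand of the output computes:
  sig3 = min2(-6, -6) = -6
  sig5 = sub(-6, -6) = 0
  sig10 = max2(-6, 0) = 0
  sig13 = absv(0) = 0
  sig17 = max2(0, 0) = 0
  sig19 = add(-6, 0) = -6

After the edit, cleaning proceeds:
  sig3: a read changed (src5 -6->0; src5 -6->0) — executes, giving 0.
  sig5: a read changed (src5 -6->0; sig3 -6->0) — executes, giving 0 — identical to its old value.
  sig10: a read changed (src5 -6->0) — executes, giving 0 — identical to its old value.
  sig13: dirty, but its reads are unchanged (sig10 unchanged); cached 0 stands.
  sig17: dirty, but its reads are unchanged (sig13 unchanged, sig5 unchanged); cached 0 stands.
  sig19: a read changed (sig3 -6->0) — executes, giving 0.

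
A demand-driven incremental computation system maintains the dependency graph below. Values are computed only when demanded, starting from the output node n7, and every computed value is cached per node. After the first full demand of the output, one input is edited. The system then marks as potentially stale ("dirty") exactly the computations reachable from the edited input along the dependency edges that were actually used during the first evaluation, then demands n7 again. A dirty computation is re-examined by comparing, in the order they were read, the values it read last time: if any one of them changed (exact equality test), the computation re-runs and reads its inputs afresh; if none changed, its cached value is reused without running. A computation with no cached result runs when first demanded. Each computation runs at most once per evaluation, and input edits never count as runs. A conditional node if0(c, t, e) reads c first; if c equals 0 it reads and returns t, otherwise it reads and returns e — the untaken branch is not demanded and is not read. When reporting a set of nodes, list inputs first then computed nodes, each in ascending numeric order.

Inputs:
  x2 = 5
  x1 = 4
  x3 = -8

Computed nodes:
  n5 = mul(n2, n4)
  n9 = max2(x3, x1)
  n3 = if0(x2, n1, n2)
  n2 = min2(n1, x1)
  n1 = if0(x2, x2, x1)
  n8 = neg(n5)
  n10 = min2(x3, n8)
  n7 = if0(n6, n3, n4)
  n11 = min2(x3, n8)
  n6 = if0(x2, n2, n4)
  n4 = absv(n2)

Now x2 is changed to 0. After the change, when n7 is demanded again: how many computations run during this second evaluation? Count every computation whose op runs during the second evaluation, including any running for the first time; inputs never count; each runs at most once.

Computations that run: n1, n2, n3, n6, n7 — 5 in total.
Key observation: a condition flipped, so demand moved to the other branch — n4 is never re-examined.

First evaluation (everything demanded from the output):
  n1 = if0(x2=5 -> else branch x1) = 4
  n2 = min2(4, 4) = 4
  n4 = absv(4) = 4
  n6 = if0(x2=5 -> else branch n4) = 4
  n7 = if0(n6=4 -> else branch n4) = 4

Propagation after the edit:
  n1: runs — x2 5->0; result 0.
  n2: runs — n1 4->0; result 0.
  n3: demanded for the first time — runs, produces 0.
  n4: marked dirty but never re-examined — demand shifted away from it.
  n6: runs — x2 5->0; result 0.
  n7: runs — n6 4->0; result 0.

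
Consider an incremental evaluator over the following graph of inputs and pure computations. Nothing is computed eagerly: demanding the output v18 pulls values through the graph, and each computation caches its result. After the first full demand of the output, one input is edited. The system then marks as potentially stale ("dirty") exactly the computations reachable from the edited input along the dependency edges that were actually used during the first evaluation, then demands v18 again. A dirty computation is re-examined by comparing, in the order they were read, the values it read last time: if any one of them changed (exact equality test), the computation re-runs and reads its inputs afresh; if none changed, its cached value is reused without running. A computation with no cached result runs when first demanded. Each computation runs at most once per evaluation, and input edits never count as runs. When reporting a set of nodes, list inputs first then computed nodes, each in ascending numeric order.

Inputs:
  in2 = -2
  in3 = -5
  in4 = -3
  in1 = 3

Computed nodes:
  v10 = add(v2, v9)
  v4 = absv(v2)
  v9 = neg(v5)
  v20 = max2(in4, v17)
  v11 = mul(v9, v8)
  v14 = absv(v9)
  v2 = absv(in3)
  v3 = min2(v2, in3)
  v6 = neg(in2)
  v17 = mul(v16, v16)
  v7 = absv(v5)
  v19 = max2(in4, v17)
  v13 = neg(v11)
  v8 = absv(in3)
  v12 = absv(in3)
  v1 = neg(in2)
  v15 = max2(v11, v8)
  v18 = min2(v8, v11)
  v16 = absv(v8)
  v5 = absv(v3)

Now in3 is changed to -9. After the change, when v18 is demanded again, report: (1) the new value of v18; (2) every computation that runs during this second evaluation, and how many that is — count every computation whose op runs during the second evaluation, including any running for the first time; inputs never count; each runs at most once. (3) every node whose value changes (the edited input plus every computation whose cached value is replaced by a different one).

v18 now evaluates to -81.
Run set: v2, v3, v5, v8, v9, v11, v18 (7 run).
Changed values: in3, v2, v3, v5, v8, v9, v11, v18.

Initial pass — values computed on the first demand:
  v2 = absv(-5) = 5
  v3 = min2(5, -5) = -5
  v5 = absv(-5) = 5
  v8 = absv(-5) = 5
  v9 = neg(5) = -5
  v11 = mul(-5, 5) = -25
  v18 = min2(5, -25) = -25

Second demand — change propagation:
  v2: re-runs because in3 -5->-9; new result 9.
  v3: re-runs because v2 5->9; in3 -5->-9; new result -9.
  v5: re-runs because v3 -5->-9; new result 9.
  v8: re-runs because in3 -5->-9; new result 9.
  v9: re-runs because v5 5->9; new result -9.
  v11: re-runs because v9 -5->-9; v8 5->9; new result -81.
  v18: re-runs because v8 5->9; v11 -25->-81; new result -81.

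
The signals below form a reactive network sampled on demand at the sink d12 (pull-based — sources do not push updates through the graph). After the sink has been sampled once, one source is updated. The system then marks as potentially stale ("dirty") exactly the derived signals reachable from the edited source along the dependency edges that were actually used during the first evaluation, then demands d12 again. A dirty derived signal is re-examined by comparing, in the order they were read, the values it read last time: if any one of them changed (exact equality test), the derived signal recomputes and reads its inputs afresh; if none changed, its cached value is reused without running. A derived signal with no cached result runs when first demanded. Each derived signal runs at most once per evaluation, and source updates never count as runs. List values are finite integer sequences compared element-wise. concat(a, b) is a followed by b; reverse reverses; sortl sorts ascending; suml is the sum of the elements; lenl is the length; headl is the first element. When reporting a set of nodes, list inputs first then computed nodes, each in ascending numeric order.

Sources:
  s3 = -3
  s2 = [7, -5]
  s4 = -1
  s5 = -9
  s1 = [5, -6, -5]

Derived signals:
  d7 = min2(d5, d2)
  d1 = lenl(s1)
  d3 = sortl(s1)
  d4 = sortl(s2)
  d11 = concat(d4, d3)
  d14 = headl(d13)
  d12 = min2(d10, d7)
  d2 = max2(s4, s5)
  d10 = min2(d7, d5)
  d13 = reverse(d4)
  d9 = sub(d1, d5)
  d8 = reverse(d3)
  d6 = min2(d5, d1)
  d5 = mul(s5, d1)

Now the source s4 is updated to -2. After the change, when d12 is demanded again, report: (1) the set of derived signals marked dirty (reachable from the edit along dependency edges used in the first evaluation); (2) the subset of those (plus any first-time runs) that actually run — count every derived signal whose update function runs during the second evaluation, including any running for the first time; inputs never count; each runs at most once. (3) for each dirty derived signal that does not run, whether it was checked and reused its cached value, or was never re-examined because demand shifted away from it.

Dirty set: d2, d7, d10, d12.
Run set: d2, d7 (2 run).
Re-examined without running (cache reused): d10, d12.
The important point: d7 recomputes to an identical value, and the output ends up unchanged.

Initial pass — values computed on the first demand:
  d1 = lenl([5, -6, -5]) = 3
  d2 = max2(-1, -9) = -1
  d5 = mul(-9, 3) = -27
  d7 = min2(-27, -1) = -27
  d10 = min2(-27, -27) = -27
  d12 = min2(-27, -27) = -27

Second demand — change propagation:
  d2: re-runs because s4 -1->-2; new result -2.
  d7: re-runs because d2 -1->-2; new result -27 (unchanged).
  d10: re-examined; everything it read last time is the same (d7 unchanged, d5 unchanged) — cache -27 kept, no run.
  d12: re-examined; everything it read last time is the same (d10 unchanged, d7 unchanged) — cache -27 kept, no run.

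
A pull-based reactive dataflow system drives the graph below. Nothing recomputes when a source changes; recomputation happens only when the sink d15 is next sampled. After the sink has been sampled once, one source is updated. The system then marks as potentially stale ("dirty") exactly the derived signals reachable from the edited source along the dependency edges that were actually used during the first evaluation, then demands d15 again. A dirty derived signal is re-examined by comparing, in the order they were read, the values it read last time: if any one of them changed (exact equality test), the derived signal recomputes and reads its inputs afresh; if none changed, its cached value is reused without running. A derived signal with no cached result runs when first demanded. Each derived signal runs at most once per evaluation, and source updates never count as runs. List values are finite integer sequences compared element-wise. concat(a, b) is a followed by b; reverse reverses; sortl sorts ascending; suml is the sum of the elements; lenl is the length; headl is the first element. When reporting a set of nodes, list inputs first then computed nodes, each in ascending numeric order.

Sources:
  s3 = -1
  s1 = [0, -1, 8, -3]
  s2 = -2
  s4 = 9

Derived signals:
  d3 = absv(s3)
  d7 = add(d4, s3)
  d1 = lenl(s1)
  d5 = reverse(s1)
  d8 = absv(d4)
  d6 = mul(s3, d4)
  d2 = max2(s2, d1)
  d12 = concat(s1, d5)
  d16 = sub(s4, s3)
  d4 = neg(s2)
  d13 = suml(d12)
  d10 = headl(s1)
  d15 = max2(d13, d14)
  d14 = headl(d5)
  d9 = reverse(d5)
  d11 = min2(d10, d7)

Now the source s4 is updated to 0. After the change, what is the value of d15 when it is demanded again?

New value of d15: 8.
Key observation: s4 is never demanded by the output, so the edit triggers no recomputation at all.

First evaluation (everything demanded from the output):
  d5 = reverse([0, -1, 8, -3]) = [-3, 8, -1, 0]
  d12 = concat([0, -1, 8, -3], [-3, 8, -1, 0]) = [0, -1, 8, -3, -3, 8, -1, 0]
  d13 = suml([0, -1, 8, -3, -3, 8, -1, 0]) = 8
  d14 = headl([-3, 8, -1, 0]) = -3
  d15 = max2(8, -3) = 8

Propagation after the edit:
  s4 feeds no computation that the output demands — nothing is marked dirty and nothing runs.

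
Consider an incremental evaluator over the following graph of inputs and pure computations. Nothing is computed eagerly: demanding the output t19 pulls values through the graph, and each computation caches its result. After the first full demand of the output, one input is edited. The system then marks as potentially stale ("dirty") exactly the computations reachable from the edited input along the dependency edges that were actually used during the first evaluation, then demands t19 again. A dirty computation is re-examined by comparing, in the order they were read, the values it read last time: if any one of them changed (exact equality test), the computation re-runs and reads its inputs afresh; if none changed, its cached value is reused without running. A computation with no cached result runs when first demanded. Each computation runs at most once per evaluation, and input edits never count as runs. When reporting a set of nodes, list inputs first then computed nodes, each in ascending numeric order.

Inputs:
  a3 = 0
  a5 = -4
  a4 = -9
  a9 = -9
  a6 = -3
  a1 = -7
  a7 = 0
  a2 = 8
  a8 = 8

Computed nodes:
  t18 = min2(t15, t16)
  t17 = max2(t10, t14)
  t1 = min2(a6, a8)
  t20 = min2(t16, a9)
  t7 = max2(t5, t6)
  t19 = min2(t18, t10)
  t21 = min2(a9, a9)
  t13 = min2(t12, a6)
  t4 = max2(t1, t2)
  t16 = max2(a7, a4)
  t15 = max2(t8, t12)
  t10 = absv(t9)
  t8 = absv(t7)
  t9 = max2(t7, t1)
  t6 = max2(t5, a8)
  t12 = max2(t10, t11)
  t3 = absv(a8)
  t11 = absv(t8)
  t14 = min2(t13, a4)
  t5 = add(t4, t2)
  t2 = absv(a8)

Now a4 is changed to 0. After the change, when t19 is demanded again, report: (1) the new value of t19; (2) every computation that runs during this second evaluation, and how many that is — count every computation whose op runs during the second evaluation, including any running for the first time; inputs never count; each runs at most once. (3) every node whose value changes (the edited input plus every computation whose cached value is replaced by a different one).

Initial pass — values computed on the first demand:
  t1 = min2(-3, 8) = -3
  t2 = absv(8) = 8
  t4 = max2(-3, 8) = 8
  t5 = add(8, 8) = 16
  t6 = max2(16, 8) = 16
  t7 = max2(16, 16) = 16
  t8 = absv(16) = 16
  t9 = max2(16, -3) = 16
  t10 = absv(16) = 16
  t11 = absv(16) = 16
  t12 = max2(16, 16) = 16
  t15 = max2(16, 16) = 16
  t16 = max2(0, -9) = 0
  t18 = min2(16, 0) = 0
  t19 = min2(0, 16) = 0

Second demand — change propagation:
  t16: re-runs because a4 -9->0; new result 0 (unchanged).
  t18: re-examined; everything it read last time is the same (t15 unchanged, t16 unchanged) — cache 0 kept, no run.
  t19: re-examined; everything it read last time is the same (t18 unchanged, t10 unchanged) — cache 0 kept, no run.

The important point: t16 recomputes to an identical value, and the output ends up unchanged.

t19 now evaluates to 0.
Run set: t16 (1 run).
Changed values: a4.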